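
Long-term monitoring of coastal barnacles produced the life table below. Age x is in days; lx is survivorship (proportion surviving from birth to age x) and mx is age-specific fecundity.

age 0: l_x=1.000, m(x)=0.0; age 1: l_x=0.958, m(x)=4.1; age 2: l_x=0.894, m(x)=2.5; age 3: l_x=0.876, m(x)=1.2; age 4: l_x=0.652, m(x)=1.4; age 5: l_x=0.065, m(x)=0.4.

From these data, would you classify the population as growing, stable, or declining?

growing

R0 = Σ lx·mx = 0 + 3.9278 + 2.235 + 1.0512 + 0.9128 + 0.026 = 8.1528
R0 > 1, so the population is growing.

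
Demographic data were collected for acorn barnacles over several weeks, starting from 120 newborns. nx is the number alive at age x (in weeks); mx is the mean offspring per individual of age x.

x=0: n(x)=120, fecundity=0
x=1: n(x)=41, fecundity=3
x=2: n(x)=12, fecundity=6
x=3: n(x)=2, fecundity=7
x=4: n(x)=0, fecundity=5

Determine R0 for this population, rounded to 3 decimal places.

lx = nx/n0 = nx/120: 1, 0.34167…, 0.1, 0.01667…, 0
lx·mx by age: 0, 1.025…, 0.6, 0.116667…, 0
R0 = Σ lx·mx = 1.741667… → 1.742

1.742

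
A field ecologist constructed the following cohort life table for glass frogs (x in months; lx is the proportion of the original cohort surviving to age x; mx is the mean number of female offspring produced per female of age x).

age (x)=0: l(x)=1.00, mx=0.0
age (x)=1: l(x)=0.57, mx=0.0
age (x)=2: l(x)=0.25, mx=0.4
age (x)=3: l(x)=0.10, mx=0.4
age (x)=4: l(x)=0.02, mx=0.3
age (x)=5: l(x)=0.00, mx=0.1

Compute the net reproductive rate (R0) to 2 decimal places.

lx·mx by age: 0, 0, 0.1, 0.04, 0.006, 0
R0 = Σ lx·mx = 0.146 → 0.15

0.15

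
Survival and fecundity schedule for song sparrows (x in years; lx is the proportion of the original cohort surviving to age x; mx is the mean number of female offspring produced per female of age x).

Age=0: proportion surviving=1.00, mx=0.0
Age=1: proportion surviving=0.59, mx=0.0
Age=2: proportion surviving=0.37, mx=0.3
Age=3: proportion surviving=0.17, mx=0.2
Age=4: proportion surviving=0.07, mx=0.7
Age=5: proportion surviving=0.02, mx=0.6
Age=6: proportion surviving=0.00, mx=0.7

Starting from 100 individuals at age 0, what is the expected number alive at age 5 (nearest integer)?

Expected survivors = N0 · l_5 = 100 × 0.02 = 2 → 2

2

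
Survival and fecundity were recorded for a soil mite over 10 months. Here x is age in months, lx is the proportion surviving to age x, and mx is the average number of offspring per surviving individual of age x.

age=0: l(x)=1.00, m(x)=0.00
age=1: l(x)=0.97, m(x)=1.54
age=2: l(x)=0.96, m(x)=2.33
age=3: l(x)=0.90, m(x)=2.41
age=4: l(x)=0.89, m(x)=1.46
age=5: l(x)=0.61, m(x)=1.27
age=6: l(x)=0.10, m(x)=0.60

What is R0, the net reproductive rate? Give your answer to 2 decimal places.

8.03

lx·mx by age: 0, 1.4938, 2.2368, 2.169, 1.2994, 0.7747, 0.06
R0 = Σ lx·mx = 8.0337 → 8.03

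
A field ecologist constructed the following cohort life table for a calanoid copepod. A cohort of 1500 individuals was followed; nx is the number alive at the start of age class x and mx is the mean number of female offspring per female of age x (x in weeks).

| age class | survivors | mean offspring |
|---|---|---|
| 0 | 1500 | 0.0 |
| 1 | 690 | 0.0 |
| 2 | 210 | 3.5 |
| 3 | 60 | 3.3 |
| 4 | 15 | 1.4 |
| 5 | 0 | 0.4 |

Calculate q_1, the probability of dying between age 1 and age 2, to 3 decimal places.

lx = nx/n0 = nx/1500: 1, 0.46, 0.14, 0.04, 0.01, 0
q_1 = (l_1 − l_2) / l_1 = (0.46 − 0.14) / 0.46
     = 0.32 / 0.46 = 0.695652… → 0.696

0.696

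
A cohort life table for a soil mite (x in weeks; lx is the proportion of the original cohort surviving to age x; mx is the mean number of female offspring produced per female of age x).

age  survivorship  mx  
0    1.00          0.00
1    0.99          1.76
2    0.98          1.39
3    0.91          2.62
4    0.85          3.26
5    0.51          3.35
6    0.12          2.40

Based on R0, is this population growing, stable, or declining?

growing

R0 = Σ lx·mx = 0 + 1.7424 + 1.3622 + 2.3842 + 2.771 + 1.7085 + 0.288 = 10.2563
R0 > 1, so the population is growing.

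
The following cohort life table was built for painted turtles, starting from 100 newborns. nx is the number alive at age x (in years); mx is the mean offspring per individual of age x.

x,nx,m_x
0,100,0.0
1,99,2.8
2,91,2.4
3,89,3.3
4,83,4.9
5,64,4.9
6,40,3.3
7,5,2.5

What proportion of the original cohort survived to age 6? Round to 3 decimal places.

0.400

l_6 = n_6/n_0 = 40/100 = 0.4 → 0.400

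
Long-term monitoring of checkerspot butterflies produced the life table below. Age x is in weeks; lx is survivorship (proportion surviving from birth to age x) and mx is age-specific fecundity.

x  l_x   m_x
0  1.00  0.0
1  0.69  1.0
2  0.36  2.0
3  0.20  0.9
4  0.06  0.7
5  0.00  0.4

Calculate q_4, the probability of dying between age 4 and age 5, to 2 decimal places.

1.00

q_4 = (l_4 − l_5) / l_4 = (0.06 − 0) / 0.06
     = 0.06 / 0.06 = 1 → 1.00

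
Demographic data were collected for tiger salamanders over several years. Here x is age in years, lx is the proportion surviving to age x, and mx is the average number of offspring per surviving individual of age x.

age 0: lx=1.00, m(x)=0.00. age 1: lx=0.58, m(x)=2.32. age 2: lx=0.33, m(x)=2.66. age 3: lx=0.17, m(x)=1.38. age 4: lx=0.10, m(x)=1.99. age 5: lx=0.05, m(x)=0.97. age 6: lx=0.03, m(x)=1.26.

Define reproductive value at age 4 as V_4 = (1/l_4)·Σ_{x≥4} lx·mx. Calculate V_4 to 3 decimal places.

lx·mx for x ≥ 4: 0.199, 0.0485, 0.0378 → sum = 0.2853
V_4 = 0.2853 / l_4 = 0.2853 / 0.1 = 2.853 → 2.853

2.853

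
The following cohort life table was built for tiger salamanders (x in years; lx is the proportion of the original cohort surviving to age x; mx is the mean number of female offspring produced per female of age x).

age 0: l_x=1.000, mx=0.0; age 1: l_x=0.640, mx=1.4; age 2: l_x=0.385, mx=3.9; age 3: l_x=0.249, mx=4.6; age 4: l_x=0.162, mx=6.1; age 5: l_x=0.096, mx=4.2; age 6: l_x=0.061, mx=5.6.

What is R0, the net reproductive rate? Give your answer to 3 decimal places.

5.276

lx·mx by age: 0, 0.896, 1.5015, 1.1454, 0.9882, 0.4032, 0.3416
R0 = Σ lx·mx = 5.2759 → 5.276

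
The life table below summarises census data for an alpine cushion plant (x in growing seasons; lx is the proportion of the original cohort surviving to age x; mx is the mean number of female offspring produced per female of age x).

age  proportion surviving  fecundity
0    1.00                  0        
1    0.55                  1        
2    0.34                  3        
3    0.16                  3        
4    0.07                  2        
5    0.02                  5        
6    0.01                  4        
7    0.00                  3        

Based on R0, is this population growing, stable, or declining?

growing

R0 = Σ lx·mx = 0 + 0.55 + 1.02 + 0.48 + 0.14 + 0.1 + 0.04 + 0 = 2.33
R0 > 1, so the population is growing.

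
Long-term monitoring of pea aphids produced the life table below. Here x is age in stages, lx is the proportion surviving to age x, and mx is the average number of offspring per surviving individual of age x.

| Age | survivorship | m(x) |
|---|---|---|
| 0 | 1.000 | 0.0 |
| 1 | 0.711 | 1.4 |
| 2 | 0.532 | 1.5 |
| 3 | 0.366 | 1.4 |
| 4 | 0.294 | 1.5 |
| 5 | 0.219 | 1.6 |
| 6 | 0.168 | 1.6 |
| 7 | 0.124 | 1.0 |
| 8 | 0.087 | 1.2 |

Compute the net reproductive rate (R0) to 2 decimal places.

lx·mx by age: 0, 0.9954, 0.798, 0.5124, 0.441, 0.3504, 0.2688, 0.124, 0.1044
R0 = Σ lx·mx = 3.5944 → 3.59

3.59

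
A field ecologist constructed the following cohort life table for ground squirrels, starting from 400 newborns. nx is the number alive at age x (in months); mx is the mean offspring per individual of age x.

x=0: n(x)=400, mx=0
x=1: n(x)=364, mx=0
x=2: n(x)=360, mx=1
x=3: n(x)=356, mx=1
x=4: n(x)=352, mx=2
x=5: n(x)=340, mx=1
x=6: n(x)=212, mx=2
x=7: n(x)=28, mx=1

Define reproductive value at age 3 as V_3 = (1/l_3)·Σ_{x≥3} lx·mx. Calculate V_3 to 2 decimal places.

5.20

lx = nx/n0 = nx/400: 1, 0.91, 0.9, 0.89, 0.88, 0.85, 0.53, 0.07
lx·mx for x ≥ 3: 0.89, 1.76, 0.85, 1.06, 0.07 → sum = 4.63
V_3 = 4.63 / l_3 = 4.63 / 0.89 = 5.202247… → 5.20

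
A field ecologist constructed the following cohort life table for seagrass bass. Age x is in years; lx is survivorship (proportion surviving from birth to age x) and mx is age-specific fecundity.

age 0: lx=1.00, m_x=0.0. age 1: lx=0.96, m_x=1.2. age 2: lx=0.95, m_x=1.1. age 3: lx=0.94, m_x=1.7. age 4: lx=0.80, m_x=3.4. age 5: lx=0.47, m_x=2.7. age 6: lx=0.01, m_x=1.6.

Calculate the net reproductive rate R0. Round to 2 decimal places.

lx·mx by age: 0, 1.152, 1.045, 1.598, 2.72, 1.269, 0.016
R0 = Σ lx·mx = 7.8 → 7.80

7.80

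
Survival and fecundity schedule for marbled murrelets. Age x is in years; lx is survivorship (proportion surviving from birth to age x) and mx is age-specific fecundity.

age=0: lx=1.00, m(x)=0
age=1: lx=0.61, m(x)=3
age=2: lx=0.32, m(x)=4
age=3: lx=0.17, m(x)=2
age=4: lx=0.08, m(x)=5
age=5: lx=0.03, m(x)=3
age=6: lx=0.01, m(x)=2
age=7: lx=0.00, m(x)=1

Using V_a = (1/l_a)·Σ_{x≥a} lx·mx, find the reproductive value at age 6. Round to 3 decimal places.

2.000

lx·mx for x ≥ 6: 0.02, 0 → sum = 0.02
V_6 = 0.02 / l_6 = 0.02 / 0.01 = 2 → 2.000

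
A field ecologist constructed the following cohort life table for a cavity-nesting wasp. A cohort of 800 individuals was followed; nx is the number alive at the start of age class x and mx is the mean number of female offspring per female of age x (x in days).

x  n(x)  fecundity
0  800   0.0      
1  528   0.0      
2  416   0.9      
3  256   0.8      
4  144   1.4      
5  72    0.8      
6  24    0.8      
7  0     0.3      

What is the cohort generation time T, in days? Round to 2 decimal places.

lx = nx/n0 = nx/800: 1, 0.66, 0.52, 0.32, 0.18, 0.09, 0.03, 0
lx·mx: 0, 0, 0.468, 0.256, 0.252, 0.072, 0.024, 0 → R0 = 1.072
x·lx·mx: 0, 0, 0.936, 0.768, 1.008, 0.36, 0.144, 0 → Σ = 3.216
T = 3.216 / 1.072 = 3 → 3.00

3.00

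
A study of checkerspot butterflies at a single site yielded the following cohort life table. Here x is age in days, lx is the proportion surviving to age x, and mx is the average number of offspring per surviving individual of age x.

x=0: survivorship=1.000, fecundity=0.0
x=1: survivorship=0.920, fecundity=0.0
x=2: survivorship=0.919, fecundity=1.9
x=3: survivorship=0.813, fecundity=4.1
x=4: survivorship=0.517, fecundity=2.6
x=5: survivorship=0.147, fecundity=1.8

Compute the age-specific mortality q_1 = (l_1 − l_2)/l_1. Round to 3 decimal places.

q_1 = (l_1 − l_2) / l_1 = (0.92 − 0.919) / 0.92
     = 0.001 / 0.92 = 0.001087… → 0.001

0.001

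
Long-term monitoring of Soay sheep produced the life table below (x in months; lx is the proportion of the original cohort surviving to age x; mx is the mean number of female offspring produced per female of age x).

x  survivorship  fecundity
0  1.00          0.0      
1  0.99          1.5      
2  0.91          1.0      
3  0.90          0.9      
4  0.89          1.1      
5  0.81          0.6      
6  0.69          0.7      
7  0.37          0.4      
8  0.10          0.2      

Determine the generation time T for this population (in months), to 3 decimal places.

3.040

lx·mx: 0, 1.485, 0.91, 0.81, 0.979, 0.486, 0.483, 0.148, 0.02 → R0 = 5.321
x·lx·mx: 0, 1.485, 1.82, 2.43, 3.916, 2.43, 2.898, 1.036, 0.16 → Σ = 16.175
T = 16.175 / 5.321 = 3.039842… → 3.040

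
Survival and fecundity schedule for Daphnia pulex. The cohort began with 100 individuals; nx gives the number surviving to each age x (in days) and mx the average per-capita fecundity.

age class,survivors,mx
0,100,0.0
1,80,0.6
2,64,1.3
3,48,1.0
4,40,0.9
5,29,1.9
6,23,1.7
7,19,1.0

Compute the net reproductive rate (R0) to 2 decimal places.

3.28

lx = nx/n0 = nx/100: 1, 0.8, 0.64, 0.48, 0.4, 0.29, 0.23, 0.19
lx·mx by age: 0, 0.48, 0.832, 0.48, 0.36, 0.551, 0.391, 0.19
R0 = Σ lx·mx = 3.284 → 3.28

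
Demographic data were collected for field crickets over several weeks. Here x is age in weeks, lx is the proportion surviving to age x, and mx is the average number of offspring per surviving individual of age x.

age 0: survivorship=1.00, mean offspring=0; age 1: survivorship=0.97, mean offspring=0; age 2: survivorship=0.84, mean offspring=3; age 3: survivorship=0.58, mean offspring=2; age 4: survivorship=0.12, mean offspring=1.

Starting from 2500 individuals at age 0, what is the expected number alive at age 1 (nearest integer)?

2425

Expected survivors = N0 · l_1 = 2500 × 0.97 = 2425 → 2425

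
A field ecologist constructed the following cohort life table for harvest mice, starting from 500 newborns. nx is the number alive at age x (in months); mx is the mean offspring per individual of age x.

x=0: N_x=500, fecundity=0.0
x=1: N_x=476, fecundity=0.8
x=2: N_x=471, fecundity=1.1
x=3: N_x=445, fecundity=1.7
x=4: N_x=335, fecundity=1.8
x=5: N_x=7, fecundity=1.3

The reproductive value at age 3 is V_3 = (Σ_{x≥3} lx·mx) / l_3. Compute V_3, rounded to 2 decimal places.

lx = nx/n0 = nx/500: 1, 0.952, 0.942, 0.89, 0.67, 0.014
lx·mx for x ≥ 3: 1.513, 1.206, 0.0182 → sum = 2.7372
V_3 = 2.7372 / l_3 = 2.7372 / 0.89 = 3.075506… → 3.08

3.08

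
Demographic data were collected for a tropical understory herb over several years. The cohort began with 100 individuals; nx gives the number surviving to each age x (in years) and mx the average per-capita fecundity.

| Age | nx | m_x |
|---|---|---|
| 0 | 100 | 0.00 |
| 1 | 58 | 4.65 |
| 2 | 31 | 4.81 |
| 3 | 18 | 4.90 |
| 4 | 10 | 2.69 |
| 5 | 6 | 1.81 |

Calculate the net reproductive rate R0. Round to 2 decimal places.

lx = nx/n0 = nx/100: 1, 0.58, 0.31, 0.18, 0.1, 0.06
lx·mx by age: 0, 2.697, 1.4911, 0.882, 0.269, 0.1086
R0 = Σ lx·mx = 5.4477 → 5.45

5.45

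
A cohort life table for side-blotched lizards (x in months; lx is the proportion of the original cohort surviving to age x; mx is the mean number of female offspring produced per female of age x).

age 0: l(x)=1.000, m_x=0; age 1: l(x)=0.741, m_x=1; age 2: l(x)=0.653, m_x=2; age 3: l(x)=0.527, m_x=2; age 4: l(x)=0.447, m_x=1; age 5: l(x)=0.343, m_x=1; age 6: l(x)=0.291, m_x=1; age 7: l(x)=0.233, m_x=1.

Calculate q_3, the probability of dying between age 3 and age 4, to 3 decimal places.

0.152

q_3 = (l_3 − l_4) / l_3 = (0.527 − 0.447) / 0.527
     = 0.08 / 0.527 = 0.151803… → 0.152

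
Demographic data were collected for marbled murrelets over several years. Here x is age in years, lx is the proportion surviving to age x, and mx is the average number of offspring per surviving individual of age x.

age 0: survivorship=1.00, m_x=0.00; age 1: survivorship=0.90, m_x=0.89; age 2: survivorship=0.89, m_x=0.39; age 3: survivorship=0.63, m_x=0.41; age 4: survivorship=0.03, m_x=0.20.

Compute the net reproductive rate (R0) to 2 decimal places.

lx·mx by age: 0, 0.801, 0.3471, 0.2583, 0.006
R0 = Σ lx·mx = 1.4124 → 1.41

1.41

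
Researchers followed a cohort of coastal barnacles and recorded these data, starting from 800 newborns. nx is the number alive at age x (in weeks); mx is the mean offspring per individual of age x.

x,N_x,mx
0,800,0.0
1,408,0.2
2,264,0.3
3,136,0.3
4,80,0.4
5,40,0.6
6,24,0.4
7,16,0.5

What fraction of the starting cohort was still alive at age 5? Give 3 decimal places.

l_5 = n_5/n_0 = 40/800 = 0.05 → 0.050

0.050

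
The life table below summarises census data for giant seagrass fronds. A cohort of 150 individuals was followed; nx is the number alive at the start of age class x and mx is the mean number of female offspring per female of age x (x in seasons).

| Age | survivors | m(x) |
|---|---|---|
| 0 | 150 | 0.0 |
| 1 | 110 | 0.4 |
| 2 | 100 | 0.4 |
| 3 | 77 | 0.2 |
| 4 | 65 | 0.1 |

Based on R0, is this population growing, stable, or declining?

declining

lx = nx/n0 = nx/150: 1, 0.73333…, 0.66667…, 0.51333…, 0.43333…
R0 = Σ lx·mx = 0 + 0.293333… + 0.266667… + 0.102667… + 0.043333… = 0.706…
R0 < 1, so the population is declining.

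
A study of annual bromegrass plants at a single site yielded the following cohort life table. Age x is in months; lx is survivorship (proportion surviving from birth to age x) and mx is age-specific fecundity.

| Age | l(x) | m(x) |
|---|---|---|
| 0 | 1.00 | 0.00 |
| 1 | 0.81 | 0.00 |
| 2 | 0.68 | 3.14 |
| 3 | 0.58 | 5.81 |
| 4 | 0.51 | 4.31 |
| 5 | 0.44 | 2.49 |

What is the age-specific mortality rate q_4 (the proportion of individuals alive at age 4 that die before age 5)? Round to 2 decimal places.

0.14

q_4 = (l_4 − l_5) / l_4 = (0.51 − 0.44) / 0.51
     = 0.07 / 0.51 = 0.137255… → 0.14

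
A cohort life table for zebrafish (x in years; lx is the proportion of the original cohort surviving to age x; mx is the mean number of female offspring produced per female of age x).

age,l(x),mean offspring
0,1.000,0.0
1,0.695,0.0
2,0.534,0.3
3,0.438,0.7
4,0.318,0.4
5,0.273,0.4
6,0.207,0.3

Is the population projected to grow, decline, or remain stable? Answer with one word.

R0 = Σ lx·mx = 0 + 0 + 0.1602 + 0.3066 + 0.1272 + 0.1092 + 0.0621 = 0.7653
R0 < 1, so the population is declining.

declining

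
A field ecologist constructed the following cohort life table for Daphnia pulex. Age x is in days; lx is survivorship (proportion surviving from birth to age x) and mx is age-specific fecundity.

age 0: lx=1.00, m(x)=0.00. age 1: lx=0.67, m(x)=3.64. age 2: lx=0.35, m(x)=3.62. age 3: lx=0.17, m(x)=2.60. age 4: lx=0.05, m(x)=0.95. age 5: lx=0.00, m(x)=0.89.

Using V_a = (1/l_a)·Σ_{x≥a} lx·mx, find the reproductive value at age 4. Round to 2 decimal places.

lx·mx for x ≥ 4: 0.0475, 0 → sum = 0.0475
V_4 = 0.0475 / l_4 = 0.0475 / 0.05 = 0.95 → 0.95

0.95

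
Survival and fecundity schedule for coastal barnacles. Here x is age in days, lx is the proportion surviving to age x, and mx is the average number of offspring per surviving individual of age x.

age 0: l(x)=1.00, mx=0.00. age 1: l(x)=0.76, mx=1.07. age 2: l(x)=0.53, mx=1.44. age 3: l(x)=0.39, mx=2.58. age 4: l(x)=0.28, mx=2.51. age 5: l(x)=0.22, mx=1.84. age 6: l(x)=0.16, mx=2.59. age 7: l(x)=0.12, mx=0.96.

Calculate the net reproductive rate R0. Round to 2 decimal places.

4.22

lx·mx by age: 0, 0.8132, 0.7632, 1.0062, 0.7028, 0.4048, 0.4144, 0.1152
R0 = Σ lx·mx = 4.2198 → 4.22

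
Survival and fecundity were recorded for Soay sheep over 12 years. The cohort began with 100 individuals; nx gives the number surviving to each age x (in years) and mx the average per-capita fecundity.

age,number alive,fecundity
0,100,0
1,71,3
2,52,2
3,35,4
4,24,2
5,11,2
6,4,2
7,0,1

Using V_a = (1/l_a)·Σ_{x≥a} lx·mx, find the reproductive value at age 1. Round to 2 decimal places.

lx = nx/n0 = nx/100: 1, 0.71, 0.52, 0.35, 0.24, 0.11, 0.04, 0
lx·mx for x ≥ 1: 2.13, 1.04, 1.4, 0.48, 0.22, 0.08, 0 → sum = 5.35
V_1 = 5.35 / l_1 = 5.35 / 0.71 = 7.535211… → 7.54

7.54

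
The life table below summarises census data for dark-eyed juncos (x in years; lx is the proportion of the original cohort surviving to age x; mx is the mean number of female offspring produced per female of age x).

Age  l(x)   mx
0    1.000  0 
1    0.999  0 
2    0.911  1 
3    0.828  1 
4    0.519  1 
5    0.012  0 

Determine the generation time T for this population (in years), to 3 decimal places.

lx·mx: 0, 0, 0.911, 0.828, 0.519, 0 → R0 = 2.258
x·lx·mx: 0, 0, 1.822, 2.484, 2.076, 0 → Σ = 6.382
T = 6.382 / 2.258 = 2.826395… → 2.826

2.826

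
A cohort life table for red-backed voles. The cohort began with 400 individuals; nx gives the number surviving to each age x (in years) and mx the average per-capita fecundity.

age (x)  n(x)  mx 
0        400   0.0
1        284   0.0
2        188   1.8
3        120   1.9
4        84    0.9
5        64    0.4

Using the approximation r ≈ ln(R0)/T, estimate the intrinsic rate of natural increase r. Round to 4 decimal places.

0.1909

lx = nx/n0 = nx/400: 1, 0.71, 0.47, 0.3, 0.21, 0.16
R0 = Σ lx·mx = 0 + 0 + 0.846 + 0.57 + 0.189 + 0.064 = 1.669
Σ x·lx·mx = 4.478; T = 4.478/1.669 = 2.68304…
r ≈ ln(R0)/T = ln(1.669)/2.68304… = 0.190912… → 0.1909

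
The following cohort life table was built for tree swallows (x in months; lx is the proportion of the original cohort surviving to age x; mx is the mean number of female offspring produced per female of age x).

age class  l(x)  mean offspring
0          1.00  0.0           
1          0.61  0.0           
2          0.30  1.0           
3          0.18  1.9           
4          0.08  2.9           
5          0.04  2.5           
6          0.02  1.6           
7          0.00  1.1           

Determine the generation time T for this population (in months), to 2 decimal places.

lx·mx: 0, 0, 0.3, 0.342, 0.232, 0.1, 0.032, 0 → R0 = 1.006
x·lx·mx: 0, 0, 0.6, 1.026, 0.928, 0.5, 0.192, 0 → Σ = 3.246
T = 3.246 / 1.006 = 3.22664… → 3.23

3.23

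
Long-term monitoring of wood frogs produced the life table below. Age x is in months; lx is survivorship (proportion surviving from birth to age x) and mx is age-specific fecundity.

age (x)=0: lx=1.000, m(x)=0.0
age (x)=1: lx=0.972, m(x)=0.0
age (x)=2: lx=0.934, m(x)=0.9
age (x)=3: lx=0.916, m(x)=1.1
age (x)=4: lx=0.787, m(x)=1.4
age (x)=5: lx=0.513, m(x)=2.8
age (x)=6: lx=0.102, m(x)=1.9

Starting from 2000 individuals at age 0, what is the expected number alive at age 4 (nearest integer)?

Expected survivors = N0 · l_4 = 2000 × 0.787 = 1574 → 1574

1574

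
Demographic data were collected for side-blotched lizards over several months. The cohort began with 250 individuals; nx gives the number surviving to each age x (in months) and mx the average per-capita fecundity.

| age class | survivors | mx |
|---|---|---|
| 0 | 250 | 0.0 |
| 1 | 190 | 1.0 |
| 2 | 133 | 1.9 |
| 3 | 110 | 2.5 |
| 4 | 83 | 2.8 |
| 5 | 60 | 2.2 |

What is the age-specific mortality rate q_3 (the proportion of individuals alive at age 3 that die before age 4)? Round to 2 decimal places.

lx = nx/n0 = nx/250: 1, 0.76, 0.532, 0.44, 0.332, 0.24
q_3 = (l_3 − l_4) / l_3 = (0.44 − 0.332) / 0.44
     = 0.108 / 0.44 = 0.245455… → 0.25

0.25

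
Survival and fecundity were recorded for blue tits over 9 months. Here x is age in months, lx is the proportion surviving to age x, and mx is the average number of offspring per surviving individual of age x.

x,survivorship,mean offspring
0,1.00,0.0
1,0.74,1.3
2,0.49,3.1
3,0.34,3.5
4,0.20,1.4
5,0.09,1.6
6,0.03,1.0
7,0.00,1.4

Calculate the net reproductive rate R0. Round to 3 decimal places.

lx·mx by age: 0, 0.962, 1.519, 1.19, 0.28, 0.144, 0.03, 0
R0 = Σ lx·mx = 4.125 → 4.125

4.125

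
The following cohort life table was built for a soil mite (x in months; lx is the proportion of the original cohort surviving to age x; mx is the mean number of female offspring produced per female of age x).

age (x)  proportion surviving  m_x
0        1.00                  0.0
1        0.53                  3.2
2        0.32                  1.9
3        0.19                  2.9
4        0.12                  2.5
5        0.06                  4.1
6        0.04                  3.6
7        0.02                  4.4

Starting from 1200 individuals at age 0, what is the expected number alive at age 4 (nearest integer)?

144

Expected survivors = N0 · l_4 = 1200 × 0.12 = 144 → 144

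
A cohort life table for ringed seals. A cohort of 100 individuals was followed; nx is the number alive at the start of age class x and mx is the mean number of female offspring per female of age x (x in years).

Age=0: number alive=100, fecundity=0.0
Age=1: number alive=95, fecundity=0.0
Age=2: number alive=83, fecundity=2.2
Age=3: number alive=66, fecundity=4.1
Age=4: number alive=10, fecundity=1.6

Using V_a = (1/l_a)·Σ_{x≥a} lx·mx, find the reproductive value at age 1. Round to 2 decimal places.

4.94

lx = nx/n0 = nx/100: 1, 0.95, 0.83, 0.66, 0.1
lx·mx for x ≥ 1: 0, 1.826, 2.706, 0.16 → sum = 4.692
V_1 = 4.692 / l_1 = 4.692 / 0.95 = 4.938947… → 4.94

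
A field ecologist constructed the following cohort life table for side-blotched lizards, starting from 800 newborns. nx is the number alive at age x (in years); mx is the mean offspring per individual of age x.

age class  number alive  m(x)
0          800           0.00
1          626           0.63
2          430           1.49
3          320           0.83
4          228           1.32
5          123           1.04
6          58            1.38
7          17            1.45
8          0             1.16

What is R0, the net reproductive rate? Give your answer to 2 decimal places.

lx = nx/n0 = nx/800: 1, 0.7825, 0.5375, 0.4, 0.285, 0.15375, 0.0725, 0.02125, 0
lx·mx by age: 0, 0.492975, 0.800875, 0.332, 0.3762, 0.1599…, 0.10005, 0.030813…, 0
R0 = Σ lx·mx = 2.292813… → 2.29

2.29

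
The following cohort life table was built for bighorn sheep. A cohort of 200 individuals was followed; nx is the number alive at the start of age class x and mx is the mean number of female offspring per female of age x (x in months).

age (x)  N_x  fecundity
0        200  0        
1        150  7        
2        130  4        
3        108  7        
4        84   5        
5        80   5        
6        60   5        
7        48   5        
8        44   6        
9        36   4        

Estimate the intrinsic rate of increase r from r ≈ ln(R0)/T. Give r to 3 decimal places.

0.828

lx = nx/n0 = nx/200: 1, 0.75, 0.65, 0.54, 0.42, 0.4, 0.3, 0.24, 0.22, 0.18
R0 = Σ lx·mx = 0 + 5.25 + 2.6 + 3.78 + 2.1 + 2 + 1.5 + 1.2 + 1.32 + 0.72 = 20.47
Σ x·lx·mx = 74.63; T = 74.63/20.47 = 3.64582…
r ≈ ln(R0)/T = ln(20.47)/3.64582… = 0.82806… → 0.828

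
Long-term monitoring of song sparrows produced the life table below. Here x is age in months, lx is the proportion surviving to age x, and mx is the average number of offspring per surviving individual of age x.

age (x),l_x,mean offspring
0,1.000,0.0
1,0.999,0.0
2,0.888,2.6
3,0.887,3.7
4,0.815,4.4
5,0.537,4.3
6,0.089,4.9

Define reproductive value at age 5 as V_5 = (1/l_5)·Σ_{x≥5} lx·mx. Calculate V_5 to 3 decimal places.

lx·mx for x ≥ 5: 2.3091, 0.4361 → sum = 2.7452
V_5 = 2.7452 / l_5 = 2.7452 / 0.537 = 5.112104… → 5.112

5.112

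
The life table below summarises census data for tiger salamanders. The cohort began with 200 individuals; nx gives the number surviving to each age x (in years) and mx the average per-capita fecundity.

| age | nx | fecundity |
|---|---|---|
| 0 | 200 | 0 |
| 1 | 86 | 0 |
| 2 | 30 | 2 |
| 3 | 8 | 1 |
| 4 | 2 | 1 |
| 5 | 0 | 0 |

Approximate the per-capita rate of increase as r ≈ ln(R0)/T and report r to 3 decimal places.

-0.483

lx = nx/n0 = nx/200: 1, 0.43, 0.15, 0.04, 0.01, 0
R0 = Σ lx·mx = 0 + 0 + 0.3 + 0.04 + 0.01 + 0 = 0.35
Σ x·lx·mx = 0.76; T = 0.76/0.35 = 2.17143…
r ≈ ln(R0)/T = ln(0.35)/2.17143… = -0.48347… → -0.483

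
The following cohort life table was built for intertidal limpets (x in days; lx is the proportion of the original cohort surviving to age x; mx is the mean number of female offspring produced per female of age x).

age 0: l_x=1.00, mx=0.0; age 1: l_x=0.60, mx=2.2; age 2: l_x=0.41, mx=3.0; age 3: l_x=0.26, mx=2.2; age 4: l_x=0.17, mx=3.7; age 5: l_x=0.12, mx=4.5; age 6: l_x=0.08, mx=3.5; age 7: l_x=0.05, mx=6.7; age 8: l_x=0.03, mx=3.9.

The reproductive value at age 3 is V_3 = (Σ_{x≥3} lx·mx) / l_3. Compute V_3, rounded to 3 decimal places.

9.512

lx·mx for x ≥ 3: 0.572, 0.629, 0.54, 0.28, 0.335, 0.117 → sum = 2.473
V_3 = 2.473 / l_3 = 2.473 / 0.26 = 9.511538… → 9.512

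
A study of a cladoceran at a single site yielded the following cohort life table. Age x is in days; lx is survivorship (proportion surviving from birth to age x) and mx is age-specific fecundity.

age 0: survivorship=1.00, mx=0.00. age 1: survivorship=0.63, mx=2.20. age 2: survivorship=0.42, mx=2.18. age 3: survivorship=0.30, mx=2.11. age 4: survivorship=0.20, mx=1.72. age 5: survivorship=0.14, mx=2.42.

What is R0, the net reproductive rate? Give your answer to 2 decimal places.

3.62

lx·mx by age: 0, 1.386, 0.9156, 0.633, 0.344, 0.3388
R0 = Σ lx·mx = 3.6174 → 3.62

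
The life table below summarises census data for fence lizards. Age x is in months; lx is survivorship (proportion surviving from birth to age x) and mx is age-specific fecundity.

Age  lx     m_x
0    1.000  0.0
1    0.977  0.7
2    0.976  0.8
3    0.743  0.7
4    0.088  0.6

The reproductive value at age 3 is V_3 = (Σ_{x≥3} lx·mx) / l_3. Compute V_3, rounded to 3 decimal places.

lx·mx for x ≥ 3: 0.5201, 0.0528 → sum = 0.5729
V_3 = 0.5729 / l_3 = 0.5729 / 0.743 = 0.771063… → 0.771

0.771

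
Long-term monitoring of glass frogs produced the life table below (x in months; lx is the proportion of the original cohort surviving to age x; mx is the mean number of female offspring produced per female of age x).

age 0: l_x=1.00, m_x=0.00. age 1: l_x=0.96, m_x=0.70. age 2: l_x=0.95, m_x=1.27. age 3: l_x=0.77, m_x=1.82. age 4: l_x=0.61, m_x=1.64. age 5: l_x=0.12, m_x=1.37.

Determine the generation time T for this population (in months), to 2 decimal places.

2.73

lx·mx: 0, 0.672, 1.2065, 1.4014, 1.0004, 0.1644 → R0 = 4.4447
x·lx·mx: 0, 0.672, 2.413, 4.2042, 4.0016, 0.822 → Σ = 12.1128
T = 12.1128 / 4.4447 = 2.725223… → 2.73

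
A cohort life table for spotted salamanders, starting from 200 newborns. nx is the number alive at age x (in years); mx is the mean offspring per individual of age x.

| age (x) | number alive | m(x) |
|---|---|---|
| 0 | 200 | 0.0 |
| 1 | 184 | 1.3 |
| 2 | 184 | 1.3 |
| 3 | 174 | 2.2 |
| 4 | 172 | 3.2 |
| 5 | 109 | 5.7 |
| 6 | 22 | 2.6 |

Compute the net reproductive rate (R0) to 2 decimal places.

lx = nx/n0 = nx/200: 1, 0.92, 0.92, 0.87, 0.86, 0.545, 0.11
lx·mx by age: 0, 1.196, 1.196, 1.914, 2.752, 3.1065, 0.286
R0 = Σ lx·mx = 10.4505 → 10.45

10.45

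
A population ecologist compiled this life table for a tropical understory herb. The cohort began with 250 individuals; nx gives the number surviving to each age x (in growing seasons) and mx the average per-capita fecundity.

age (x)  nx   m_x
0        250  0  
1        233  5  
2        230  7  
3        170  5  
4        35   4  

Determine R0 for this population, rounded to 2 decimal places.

15.06

lx = nx/n0 = nx/250: 1, 0.932, 0.92, 0.68, 0.14
lx·mx by age: 0, 4.66, 6.44, 3.4, 0.56
R0 = Σ lx·mx = 15.06 → 15.06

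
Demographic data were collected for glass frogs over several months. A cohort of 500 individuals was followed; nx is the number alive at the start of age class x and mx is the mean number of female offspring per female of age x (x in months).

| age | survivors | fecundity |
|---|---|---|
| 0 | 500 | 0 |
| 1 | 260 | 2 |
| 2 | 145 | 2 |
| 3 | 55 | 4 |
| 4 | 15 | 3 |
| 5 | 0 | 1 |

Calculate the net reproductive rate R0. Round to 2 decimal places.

lx = nx/n0 = nx/500: 1, 0.52, 0.29, 0.11, 0.03, 0
lx·mx by age: 0, 1.04, 0.58, 0.44, 0.09, 0
R0 = Σ lx·mx = 2.15 → 2.15

2.15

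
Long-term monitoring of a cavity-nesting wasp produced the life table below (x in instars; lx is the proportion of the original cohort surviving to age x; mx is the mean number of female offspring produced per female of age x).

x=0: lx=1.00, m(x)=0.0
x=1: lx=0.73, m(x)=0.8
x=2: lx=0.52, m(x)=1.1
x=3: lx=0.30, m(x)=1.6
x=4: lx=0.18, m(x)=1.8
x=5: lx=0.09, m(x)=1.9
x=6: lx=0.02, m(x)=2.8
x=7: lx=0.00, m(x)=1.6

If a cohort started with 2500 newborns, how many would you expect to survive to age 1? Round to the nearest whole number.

Expected survivors = N0 · l_1 = 2500 × 0.73 = 1825 → 1825

1825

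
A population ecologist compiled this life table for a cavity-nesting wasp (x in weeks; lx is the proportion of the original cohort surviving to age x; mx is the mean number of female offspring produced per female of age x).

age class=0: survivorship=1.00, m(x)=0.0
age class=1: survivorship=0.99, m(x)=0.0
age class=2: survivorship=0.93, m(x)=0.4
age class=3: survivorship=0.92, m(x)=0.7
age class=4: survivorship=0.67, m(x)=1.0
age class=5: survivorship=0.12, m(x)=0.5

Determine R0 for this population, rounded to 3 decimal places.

1.746

lx·mx by age: 0, 0, 0.372, 0.644, 0.67, 0.06
R0 = Σ lx·mx = 1.746 → 1.746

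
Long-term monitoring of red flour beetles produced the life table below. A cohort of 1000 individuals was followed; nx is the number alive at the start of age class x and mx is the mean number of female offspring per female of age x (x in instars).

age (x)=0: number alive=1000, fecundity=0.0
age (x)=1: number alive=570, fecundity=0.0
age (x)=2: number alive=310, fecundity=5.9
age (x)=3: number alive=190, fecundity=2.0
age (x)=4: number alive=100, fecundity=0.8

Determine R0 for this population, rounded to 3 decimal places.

2.289

lx = nx/n0 = nx/1000: 1, 0.57, 0.31, 0.19, 0.1
lx·mx by age: 0, 0, 1.829, 0.38, 0.08
R0 = Σ lx·mx = 2.289 → 2.289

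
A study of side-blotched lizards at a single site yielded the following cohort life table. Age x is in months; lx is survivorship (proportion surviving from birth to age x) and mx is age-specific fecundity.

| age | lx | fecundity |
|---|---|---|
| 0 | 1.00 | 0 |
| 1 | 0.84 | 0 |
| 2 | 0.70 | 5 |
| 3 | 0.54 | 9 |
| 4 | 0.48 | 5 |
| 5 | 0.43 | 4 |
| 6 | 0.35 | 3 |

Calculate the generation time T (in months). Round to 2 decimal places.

lx·mx: 0, 0, 3.5, 4.86, 2.4, 1.72, 1.05 → R0 = 13.53
x·lx·mx: 0, 0, 7, 14.58, 9.6, 8.6, 6.3 → Σ = 46.08
T = 46.08 / 13.53 = 3.405765… → 3.41

3.41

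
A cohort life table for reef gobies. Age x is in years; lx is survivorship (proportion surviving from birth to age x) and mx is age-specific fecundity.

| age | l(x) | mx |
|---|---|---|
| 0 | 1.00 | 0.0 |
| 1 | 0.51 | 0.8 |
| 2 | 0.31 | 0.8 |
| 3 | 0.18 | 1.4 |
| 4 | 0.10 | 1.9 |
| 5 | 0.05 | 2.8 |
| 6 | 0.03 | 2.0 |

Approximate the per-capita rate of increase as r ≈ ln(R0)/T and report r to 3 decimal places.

R0 = Σ lx·mx = 0 + 0.408 + 0.248 + 0.252 + 0.19 + 0.14 + 0.06 = 1.298
Σ x·lx·mx = 3.48; T = 3.48/1.298 = 2.68105…
r ≈ ln(R0)/T = ln(1.298)/2.68105… = 0.09728… → 0.097

0.097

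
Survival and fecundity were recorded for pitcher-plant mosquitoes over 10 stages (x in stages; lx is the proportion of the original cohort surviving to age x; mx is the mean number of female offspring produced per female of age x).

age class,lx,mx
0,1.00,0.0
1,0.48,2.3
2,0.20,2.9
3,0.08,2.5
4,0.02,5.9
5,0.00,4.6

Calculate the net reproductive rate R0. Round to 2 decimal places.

2.00

lx·mx by age: 0, 1.104, 0.58, 0.2, 0.118, 0
R0 = Σ lx·mx = 2.002 → 2.00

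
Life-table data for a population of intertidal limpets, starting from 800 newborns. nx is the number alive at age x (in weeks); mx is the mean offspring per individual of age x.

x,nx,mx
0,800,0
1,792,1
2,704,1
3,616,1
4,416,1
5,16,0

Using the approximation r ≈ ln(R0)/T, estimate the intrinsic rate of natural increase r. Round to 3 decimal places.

lx = nx/n0 = nx/800: 1, 0.99, 0.88, 0.77, 0.52, 0.02
R0 = Σ lx·mx = 0 + 0.99 + 0.88 + 0.77 + 0.52 + 0 = 3.16
Σ x·lx·mx = 7.14; T = 7.14/3.16 = 2.25949…
r ≈ ln(R0)/T = ln(3.16)/2.25949… = 0.50922… → 0.509

0.509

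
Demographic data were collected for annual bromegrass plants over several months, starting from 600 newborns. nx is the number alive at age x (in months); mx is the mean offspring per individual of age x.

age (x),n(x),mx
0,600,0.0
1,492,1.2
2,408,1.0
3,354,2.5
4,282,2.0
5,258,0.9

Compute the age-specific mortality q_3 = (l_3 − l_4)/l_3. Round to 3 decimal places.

0.203

lx = nx/n0 = nx/600: 1, 0.82, 0.68, 0.59, 0.47, 0.43
q_3 = (l_3 − l_4) / l_3 = (0.59 − 0.47) / 0.59
     = 0.12 / 0.59 = 0.20339… → 0.203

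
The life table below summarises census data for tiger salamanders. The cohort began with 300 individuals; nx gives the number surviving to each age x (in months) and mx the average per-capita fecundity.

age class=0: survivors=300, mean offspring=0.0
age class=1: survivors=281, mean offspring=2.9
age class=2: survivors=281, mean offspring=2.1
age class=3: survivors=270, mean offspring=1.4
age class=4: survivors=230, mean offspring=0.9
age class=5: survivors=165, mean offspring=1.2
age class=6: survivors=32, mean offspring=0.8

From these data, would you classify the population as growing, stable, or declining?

lx = nx/n0 = nx/300: 1, 0.93667…, 0.93667…, 0.9, 0.76667…, 0.55, 0.10667…
R0 = Σ lx·mx = 0 + 2.716333… + 1.967… + 1.26 + 0.69… + 0.66 + 0.085333… = 7.378667…
R0 > 1, so the population is growing.

growing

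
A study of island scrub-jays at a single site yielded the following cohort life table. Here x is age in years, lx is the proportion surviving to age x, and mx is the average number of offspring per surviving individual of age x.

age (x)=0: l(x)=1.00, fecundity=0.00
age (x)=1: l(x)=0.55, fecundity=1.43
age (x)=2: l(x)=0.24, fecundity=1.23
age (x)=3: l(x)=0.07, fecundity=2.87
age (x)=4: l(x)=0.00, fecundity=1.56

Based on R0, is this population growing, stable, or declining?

growing

R0 = Σ lx·mx = 0 + 0.7865 + 0.2952 + 0.2009 + 0 = 1.2826
R0 > 1, so the population is growing.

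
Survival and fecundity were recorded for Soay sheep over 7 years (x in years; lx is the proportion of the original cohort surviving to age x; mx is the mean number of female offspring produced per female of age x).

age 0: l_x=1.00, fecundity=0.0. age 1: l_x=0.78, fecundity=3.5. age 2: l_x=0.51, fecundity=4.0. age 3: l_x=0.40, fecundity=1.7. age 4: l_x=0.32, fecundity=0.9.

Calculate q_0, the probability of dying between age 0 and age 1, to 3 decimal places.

0.220

q_0 = (l_0 − l_1) / l_0 = (1 − 0.78) / 1
     = 0.22 / 1 = 0.22 → 0.220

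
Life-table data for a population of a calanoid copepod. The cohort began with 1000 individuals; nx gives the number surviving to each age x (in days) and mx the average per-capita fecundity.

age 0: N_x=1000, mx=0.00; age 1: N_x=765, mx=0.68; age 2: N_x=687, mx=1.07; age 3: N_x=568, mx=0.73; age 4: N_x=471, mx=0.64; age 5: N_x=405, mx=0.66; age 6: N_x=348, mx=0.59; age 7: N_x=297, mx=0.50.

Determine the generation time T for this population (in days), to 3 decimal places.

lx = nx/n0 = nx/1000: 1, 0.765, 0.687, 0.568, 0.471, 0.405, 0.348, 0.297
lx·mx: 0, 0.5202, 0.73509, 0.41464, 0.30144, 0.2673, 0.20532, 0.1485 → R0 = 2.59249
x·lx·mx: 0, 0.5202, 1.47018, 1.24392, 1.20576, 1.3365, 1.23192, 1.0395 → Σ = 8.04798
T = 8.04798 / 2.59249 = 3.104344… → 3.104

3.104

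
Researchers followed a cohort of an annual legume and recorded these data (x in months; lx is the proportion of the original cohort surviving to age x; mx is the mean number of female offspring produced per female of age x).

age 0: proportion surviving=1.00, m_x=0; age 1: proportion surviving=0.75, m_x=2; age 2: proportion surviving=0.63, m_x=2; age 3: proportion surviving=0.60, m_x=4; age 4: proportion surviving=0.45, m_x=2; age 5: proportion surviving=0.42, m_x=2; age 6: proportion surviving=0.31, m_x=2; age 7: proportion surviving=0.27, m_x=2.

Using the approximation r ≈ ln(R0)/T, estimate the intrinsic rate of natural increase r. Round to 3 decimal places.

R0 = Σ lx·mx = 0 + 1.5 + 1.26 + 2.4 + 0.9 + 0.84 + 0.62 + 0.54 = 8.06
Σ x·lx·mx = 26.52; T = 26.52/8.06 = 3.29032…
r ≈ ln(R0)/T = ln(8.06)/3.29032… = 0.63426… → 0.634

0.634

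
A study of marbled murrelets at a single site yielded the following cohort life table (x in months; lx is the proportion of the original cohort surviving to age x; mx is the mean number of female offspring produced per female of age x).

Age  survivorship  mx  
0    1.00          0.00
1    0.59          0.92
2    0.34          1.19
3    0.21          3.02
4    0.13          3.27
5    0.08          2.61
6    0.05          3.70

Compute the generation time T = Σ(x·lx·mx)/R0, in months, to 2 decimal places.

lx·mx: 0, 0.5428, 0.4046, 0.6342, 0.4251, 0.2088, 0.185 → R0 = 2.4005
x·lx·mx: 0, 0.5428, 0.8092, 1.9026, 1.7004, 1.044, 1.11 → Σ = 7.109
T = 7.109 / 2.4005 = 2.961466… → 2.96

2.96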